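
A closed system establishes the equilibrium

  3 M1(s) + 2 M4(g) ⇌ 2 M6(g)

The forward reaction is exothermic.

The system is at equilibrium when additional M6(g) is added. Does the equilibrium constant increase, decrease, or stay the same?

The equilibrium constant depends only on temperature. This perturbation may move the position of equilibrium, but since T is unchanged, K itself is unchanged.

unchanged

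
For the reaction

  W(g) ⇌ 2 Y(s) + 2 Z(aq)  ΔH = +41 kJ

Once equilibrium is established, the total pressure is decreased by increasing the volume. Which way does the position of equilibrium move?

Gas moles: reactants 1, products 0 (Δn_gas = -1). Expansion shifts the system toward the side with more moles of gas — to the left.

left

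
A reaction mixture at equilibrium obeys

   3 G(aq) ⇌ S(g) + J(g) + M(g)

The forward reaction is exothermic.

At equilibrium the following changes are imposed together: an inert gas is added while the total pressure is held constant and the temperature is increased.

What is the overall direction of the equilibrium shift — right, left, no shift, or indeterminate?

cannot be determined

Adding inert gas at constant total pressure expands the volume and lowers every reacting partial pressure. With Δn_gas = 3 − 0 = +3, Q moves away from K toward the side with fewer gas moles, so the system shifts toward the side with more gas moles — to the right.
The forward reaction is exothermic. Raising T favours the endothermic direction — shift to the left.
The individual effects push in opposite directions; without quantitative information the net direction cannot be determined.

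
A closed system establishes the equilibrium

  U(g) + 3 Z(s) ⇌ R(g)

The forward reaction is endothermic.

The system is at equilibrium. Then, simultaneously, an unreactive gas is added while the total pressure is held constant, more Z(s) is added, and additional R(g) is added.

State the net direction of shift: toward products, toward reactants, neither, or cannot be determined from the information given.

left

Adding inert gas at constant total pressure expands the volume, scaling every reacting partial pressure by the same factor. Δn_gas = 1 − 1 = 0, so Q is unchanged — no shift.
Z is a pure solid; its activity is 1 regardless of amount, so Q is unaffected — no shift from this change.
Adding R (g), a product, drives the reaction to the left.
Only the nonzero effect(s) matter; the net shift is to the left.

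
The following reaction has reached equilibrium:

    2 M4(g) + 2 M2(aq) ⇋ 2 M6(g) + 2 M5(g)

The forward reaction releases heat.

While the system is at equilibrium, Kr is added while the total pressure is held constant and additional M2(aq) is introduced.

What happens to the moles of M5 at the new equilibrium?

Adding inert gas at constant total pressure expands the volume and lowers every reacting partial pressure. With Δn_gas = 4 − 2 = +2, Q moves away from K toward the side with fewer gas moles, so the system shifts toward the side with more gas moles — to the right.
Adding M2 (aq), a reactant, drives the reaction to the right.
The net shift is to the right. M5 is a product, so its amount increases.

increases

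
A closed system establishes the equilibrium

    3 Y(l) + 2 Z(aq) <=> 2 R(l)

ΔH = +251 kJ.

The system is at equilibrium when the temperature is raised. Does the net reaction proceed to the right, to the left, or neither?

The forward reaction is endothermic. Raising T favours the endothermic direction — shift to the right.

right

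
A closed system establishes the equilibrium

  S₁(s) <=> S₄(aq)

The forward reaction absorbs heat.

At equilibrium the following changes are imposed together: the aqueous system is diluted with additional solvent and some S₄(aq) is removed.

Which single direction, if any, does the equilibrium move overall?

Dilution lowers every aqueous concentration by the same factor. Δn_aq = 1 − 0 = +1, so the system shifts toward the side with more dissolved moles — to the right.
Removing S₄ (aq), a product, drives the reaction to the right.
All effects act in the same direction — net shift to the right.

right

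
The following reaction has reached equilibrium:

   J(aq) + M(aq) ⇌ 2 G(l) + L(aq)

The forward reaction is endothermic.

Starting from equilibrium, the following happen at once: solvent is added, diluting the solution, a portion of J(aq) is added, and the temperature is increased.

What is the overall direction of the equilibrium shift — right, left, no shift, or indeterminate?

Dilution lowers every aqueous concentration by the same factor. Δn_aq = 1 − 2 = -1, so the system shifts toward the side with more dissolved moles — to the left.
Adding J (aq), a reactant, drives the reaction to the right.
The forward reaction is endothermic. Raising T favours the endothermic direction — shift to the right.
The individual effects push in opposite directions; without quantitative information the net direction cannot be determined.

cannot be determined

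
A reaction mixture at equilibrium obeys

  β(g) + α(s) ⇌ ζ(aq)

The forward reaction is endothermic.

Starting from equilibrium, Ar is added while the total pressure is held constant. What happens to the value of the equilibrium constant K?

unchanged

The equilibrium constant depends only on temperature. This perturbation may move the position of equilibrium, but since T is unchanged, K itself is unchanged.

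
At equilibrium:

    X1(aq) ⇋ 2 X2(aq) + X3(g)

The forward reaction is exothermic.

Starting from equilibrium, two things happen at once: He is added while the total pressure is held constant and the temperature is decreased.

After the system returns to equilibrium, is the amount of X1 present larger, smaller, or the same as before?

decreases

Adding inert gas at constant total pressure expands the volume and lowers every reacting partial pressure. With Δn_gas = 1 − 0 = +1, Q moves away from K toward the side with fewer gas moles, so the system shifts toward the side with more gas moles — to the right.
The forward reaction is exothermic. Lowering T favours the exothermic direction — shift to the right.
The net shift is to the right. X1 is a reactant, so its amount decreases.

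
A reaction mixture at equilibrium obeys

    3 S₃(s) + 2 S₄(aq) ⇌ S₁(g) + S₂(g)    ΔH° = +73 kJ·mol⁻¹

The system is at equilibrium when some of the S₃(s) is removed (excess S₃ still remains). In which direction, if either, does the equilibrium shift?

S₃ is a pure solid; its activity is 1 regardless of amount, so Q is unaffected — no shift from this change.

no shift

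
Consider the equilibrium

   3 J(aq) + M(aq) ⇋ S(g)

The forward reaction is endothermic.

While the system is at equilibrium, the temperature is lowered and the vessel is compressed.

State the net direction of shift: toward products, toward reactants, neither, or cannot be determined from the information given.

left

The forward reaction is endothermic. Lowering T favours the exothermic direction — shift to the left.
Gas moles: reactants 0, products 1 (Δn_gas = +1). Compression shifts the system toward the side with fewer moles of gas — to the left.
All effects act in the same direction — net shift to the left.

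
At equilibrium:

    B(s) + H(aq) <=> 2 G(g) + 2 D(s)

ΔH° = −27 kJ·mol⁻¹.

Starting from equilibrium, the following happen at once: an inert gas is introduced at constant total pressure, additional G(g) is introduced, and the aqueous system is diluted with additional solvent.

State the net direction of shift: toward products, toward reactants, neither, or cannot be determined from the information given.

Adding inert gas at constant total pressure expands the volume and lowers every reacting partial pressure. With Δn_gas = 2 − 0 = +2, Q moves away from K toward the side with fewer gas moles, so the system shifts toward the side with more gas moles — to the right.
Adding G (g), a product, drives the reaction to the left.
Dilution lowers every aqueous concentration by the same factor. Δn_aq = 0 − 1 = -1, so the system shifts toward the side with more dissolved moles — to the left.
The individual effects push in opposite directions; without quantitative information the net direction cannot be determined.

cannot be determined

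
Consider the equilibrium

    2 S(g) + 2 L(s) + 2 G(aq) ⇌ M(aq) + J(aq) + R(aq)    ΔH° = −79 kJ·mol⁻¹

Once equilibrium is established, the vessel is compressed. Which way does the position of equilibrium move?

right

Gas moles: reactants 2, products 0 (Δn_gas = -2). Compression shifts the system toward the side with fewer moles of gas — to the right.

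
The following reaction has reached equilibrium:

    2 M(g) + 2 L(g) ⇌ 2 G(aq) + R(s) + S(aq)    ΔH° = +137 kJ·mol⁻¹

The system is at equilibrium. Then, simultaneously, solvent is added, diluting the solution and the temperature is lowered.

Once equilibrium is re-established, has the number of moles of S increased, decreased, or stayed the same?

cannot be determined

Dilution lowers every aqueous concentration by the same factor. Δn_aq = 3 − 0 = +3, so the system shifts toward the side with more dissolved moles — to the right.
The forward reaction is endothermic. Lowering T favours the exothermic direction — shift to the left.
The two effects oppose each other, so the net shift — and hence the change in S — cannot be determined from the given information.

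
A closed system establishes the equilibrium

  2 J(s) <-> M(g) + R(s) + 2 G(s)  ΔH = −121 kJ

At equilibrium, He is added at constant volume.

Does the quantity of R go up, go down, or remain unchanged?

At constant volume, adding an inert gas leaves every reacting species' partial pressure unchanged, so Q is unchanged — no shift from this change.
No net shift occurs, so the amount of R is unchanged.

unchanged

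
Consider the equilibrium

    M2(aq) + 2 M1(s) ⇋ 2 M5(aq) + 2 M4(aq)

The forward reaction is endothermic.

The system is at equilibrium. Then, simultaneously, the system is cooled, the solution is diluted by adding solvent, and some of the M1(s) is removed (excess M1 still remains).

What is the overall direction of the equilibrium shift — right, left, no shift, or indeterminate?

cannot be determined

The forward reaction is endothermic. Lowering T favours the exothermic direction — shift to the left.
Dilution lowers every aqueous concentration by the same factor. Δn_aq = 4 − 1 = +3, so the system shifts toward the side with more dissolved moles — to the right.
M1 is a pure solid; its activity is 1 regardless of amount, so Q is unaffected — no shift from this change.
The individual effects push in opposite directions; without quantitative information the net direction cannot be determined.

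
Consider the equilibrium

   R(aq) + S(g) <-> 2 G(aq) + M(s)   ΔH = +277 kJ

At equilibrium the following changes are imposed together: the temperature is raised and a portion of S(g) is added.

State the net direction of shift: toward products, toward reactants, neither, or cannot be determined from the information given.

The forward reaction is endothermic. Raising T favours the endothermic direction — shift to the right.
Adding S (g), a reactant, drives the reaction to the right.
All effects act in the same direction — net shift to the right.

right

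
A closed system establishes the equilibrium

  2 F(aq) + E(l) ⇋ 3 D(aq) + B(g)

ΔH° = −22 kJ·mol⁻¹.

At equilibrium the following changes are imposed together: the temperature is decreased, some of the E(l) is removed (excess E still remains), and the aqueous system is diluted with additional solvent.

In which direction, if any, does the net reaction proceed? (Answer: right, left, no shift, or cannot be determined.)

The forward reaction is exothermic. Lowering T favours the exothermic direction — shift to the right.
E is a pure liquid; its activity is 1 regardless of amount, so Q is unaffected — no shift from this change.
Dilution lowers every aqueous concentration by the same factor. Δn_aq = 3 − 2 = +1, so the system shifts toward the side with more dissolved moles — to the right.
Only the nonzero effect(s) matter; the net shift is to the right.

right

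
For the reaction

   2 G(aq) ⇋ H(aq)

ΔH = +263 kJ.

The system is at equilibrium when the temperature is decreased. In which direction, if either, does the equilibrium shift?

The forward reaction is endothermic. Lowering T favours the exothermic direction — shift to the left.

left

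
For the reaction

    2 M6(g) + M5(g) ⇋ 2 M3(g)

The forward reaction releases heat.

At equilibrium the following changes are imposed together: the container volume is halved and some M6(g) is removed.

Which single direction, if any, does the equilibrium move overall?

Gas moles: reactants 3, products 2 (Δn_gas = -1). Compression shifts the system toward the side with fewer moles of gas — to the right.
Removing M6 (g), a reactant, drives the reaction to the left.
The individual effects push in opposite directions; without quantitative information the net direction cannot be determined.

cannot be determined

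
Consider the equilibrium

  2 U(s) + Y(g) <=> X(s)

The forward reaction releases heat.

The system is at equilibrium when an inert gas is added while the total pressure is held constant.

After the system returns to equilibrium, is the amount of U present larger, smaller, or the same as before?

increases

Adding inert gas at constant total pressure expands the volume and lowers every reacting partial pressure. With Δn_gas = 0 − 1 = -1, Q moves away from K toward the side with fewer gas moles, so the system shifts toward the side with more gas moles — to the left.
The net shift is to the left. U is a reactant, so its amount increases.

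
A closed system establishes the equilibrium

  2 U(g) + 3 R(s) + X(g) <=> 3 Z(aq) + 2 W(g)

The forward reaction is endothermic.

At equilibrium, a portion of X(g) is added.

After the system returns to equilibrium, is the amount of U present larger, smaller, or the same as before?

decreases

Adding X (g), a reactant, drives the reaction to the right.
The net shift is to the right. U is a reactant, so its amount decreases.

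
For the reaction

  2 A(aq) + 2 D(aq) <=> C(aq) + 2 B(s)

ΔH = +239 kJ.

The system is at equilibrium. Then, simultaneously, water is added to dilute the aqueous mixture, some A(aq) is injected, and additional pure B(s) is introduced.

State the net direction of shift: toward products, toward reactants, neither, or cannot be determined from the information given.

Dilution lowers every aqueous concentration by the same factor. Δn_aq = 1 − 4 = -3, so the system shifts toward the side with more dissolved moles — to the left.
Adding A (aq), a reactant, drives the reaction to the right.
B is a pure solid; its activity is 1 regardless of amount, so Q is unaffected — no shift from this change.
The individual effects push in opposite directions; without quantitative information the net direction cannot be determined.

cannot be determined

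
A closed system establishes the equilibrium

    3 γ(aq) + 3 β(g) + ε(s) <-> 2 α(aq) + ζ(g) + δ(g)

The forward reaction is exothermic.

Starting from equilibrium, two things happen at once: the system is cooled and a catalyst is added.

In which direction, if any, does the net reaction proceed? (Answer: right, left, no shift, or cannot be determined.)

right

The forward reaction is exothermic. Lowering T favours the exothermic direction — shift to the right.
A catalyst speeds both forward and reverse rates equally; it changes neither Q nor K — no shift from this change.
Only the nonzero effect(s) matter; the net shift is to the right.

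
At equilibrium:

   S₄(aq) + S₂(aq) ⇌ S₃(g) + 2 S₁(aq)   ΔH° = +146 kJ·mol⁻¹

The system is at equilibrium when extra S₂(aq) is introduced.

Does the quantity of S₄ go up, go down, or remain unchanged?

Adding S₂ (aq), a reactant, drives the reaction to the right.
The net shift is to the right. S₄ is a reactant, so its amount decreases.

decreases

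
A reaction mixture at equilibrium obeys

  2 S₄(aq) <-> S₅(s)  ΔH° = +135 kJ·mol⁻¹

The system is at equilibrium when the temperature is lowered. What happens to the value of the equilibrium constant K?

decreases

K depends on temperature via the van 't Hoff relation. The forward reaction is endothermic, so lowering T decreases K.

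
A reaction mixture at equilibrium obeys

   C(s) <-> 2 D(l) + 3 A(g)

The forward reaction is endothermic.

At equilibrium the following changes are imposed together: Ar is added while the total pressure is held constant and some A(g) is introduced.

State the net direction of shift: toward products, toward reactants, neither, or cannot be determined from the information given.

cannot be determined

Adding inert gas at constant total pressure expands the volume and lowers every reacting partial pressure. With Δn_gas = 3 − 0 = +3, Q moves away from K toward the side with fewer gas moles, so the system shifts toward the side with more gas moles — to the right.
Adding A (g), a product, drives the reaction to the left.
The individual effects push in opposite directions; without quantitative information the net direction cannot be determined.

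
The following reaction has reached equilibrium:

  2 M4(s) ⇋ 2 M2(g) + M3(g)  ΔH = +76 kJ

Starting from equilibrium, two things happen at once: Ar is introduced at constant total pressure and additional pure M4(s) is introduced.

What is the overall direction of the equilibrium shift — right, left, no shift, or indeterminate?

right

Adding inert gas at constant total pressure expands the volume and lowers every reacting partial pressure. With Δn_gas = 3 − 0 = +3, Q moves away from K toward the side with fewer gas moles, so the system shifts toward the side with more gas moles — to the right.
M4 is a pure solid; its activity is 1 regardless of amount, so Q is unaffected — no shift from this change.
Only the nonzero effect(s) matter; the net shift is to the right.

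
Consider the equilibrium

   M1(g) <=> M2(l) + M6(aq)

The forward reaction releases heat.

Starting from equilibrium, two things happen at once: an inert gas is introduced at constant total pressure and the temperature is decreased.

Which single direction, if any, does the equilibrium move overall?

cannot be determined

Adding inert gas at constant total pressure expands the volume and lowers every reacting partial pressure. With Δn_gas = 0 − 1 = -1, Q moves away from K toward the side with fewer gas moles, so the system shifts toward the side with more gas moles — to the left.
The forward reaction is exothermic. Lowering T favours the exothermic direction — shift to the right.
The individual effects push in opposite directions; without quantitative information the net direction cannot be determined.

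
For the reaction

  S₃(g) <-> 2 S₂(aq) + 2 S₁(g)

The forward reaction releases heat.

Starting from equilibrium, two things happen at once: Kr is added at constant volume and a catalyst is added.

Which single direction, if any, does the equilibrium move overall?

no shift

At constant volume, adding an inert gas leaves every reacting species' partial pressure unchanged, so Q is unchanged — no shift from this change.
A catalyst speeds both forward and reverse rates equally; it changes neither Q nor K — no shift from this change.
None of the changes alters Q relative to K, so there is no net shift.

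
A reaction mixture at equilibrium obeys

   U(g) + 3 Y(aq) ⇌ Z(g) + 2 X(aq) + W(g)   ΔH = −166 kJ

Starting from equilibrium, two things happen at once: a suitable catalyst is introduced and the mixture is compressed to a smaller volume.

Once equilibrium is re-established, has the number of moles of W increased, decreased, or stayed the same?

A catalyst speeds both forward and reverse rates equally; it changes neither Q nor K — no shift from this change.
Gas moles: reactants 1, products 2 (Δn_gas = +1). Compression shifts the system toward the side with fewer moles of gas — to the left.
The net shift is to the left. W is a product, so its amount decreases.

decreases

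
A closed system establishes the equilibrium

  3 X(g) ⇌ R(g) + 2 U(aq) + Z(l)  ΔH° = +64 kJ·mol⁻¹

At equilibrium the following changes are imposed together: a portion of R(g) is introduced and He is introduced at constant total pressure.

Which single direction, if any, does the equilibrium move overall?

left

Adding R (g), a product, drives the reaction to the left.
Adding inert gas at constant total pressure expands the volume and lowers every reacting partial pressure. With Δn_gas = 1 − 3 = -2, Q moves away from K toward the side with fewer gas moles, so the system shifts toward the side with more gas moles — to the left.
All effects act in the same direction — net shift to the left.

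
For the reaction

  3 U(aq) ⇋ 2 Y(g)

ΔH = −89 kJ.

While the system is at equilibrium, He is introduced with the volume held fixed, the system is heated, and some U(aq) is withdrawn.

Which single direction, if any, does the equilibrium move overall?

At constant volume, adding an inert gas leaves every reacting species' partial pressure unchanged, so Q is unchanged — no shift from this change.
The forward reaction is exothermic. Raising T favours the endothermic direction — shift to the left.
Removing U (aq), a reactant, drives the reaction to the left.
Only the nonzero effect(s) matter; the net shift is to the left.

left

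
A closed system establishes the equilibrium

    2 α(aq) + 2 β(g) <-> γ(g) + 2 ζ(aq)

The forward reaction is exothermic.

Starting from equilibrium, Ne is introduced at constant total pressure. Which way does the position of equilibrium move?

left

Adding inert gas at constant total pressure expands the volume and lowers every reacting partial pressure. With Δn_gas = 1 − 2 = -1, Q moves away from K toward the side with fewer gas moles, so the system shifts toward the side with more gas moles — to the left.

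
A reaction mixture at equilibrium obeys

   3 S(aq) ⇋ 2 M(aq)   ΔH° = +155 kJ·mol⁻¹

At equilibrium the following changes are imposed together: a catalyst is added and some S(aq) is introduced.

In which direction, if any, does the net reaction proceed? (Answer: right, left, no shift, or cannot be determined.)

A catalyst speeds both forward and reverse rates equally; it changes neither Q nor K — no shift from this change.
Adding S (aq), a reactant, drives the reaction to the right.
Only the nonzero effect(s) matter; the net shift is to the right.

right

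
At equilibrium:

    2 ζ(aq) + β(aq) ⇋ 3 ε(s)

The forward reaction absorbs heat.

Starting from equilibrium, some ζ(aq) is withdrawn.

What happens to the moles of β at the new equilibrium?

increases

Removing ζ (aq), a reactant, drives the reaction to the left.
The net shift is to the left. β is a reactant, so its amount increases.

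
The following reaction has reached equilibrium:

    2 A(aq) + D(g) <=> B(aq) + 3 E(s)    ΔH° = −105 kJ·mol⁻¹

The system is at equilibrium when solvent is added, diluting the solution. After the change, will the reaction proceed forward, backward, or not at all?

Dilution lowers every aqueous concentration by the same factor. Δn_aq = 1 − 2 = -1, so the system shifts toward the side with more dissolved moles — to the left.

left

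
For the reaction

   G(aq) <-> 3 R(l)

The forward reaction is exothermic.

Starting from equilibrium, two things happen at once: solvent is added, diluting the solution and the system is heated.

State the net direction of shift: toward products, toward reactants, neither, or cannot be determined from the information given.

Dilution lowers every aqueous concentration by the same factor. Δn_aq = 0 − 1 = -1, so the system shifts toward the side with more dissolved moles — to the left.
The forward reaction is exothermic. Raising T favours the endothermic direction — shift to the left.
All effects act in the same direction — net shift to the left.

left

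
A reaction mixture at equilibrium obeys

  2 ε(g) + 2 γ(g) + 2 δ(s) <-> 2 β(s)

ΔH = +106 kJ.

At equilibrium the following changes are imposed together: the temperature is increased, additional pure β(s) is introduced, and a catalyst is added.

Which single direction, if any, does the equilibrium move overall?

The forward reaction is endothermic. Raising T favours the endothermic direction — shift to the right.
β is a pure solid; its activity is 1 regardless of amount, so Q is unaffected — no shift from this change.
A catalyst speeds both forward and reverse rates equally; it changes neither Q nor K — no shift from this change.
Only the nonzero effect(s) matter; the net shift is to the right.

right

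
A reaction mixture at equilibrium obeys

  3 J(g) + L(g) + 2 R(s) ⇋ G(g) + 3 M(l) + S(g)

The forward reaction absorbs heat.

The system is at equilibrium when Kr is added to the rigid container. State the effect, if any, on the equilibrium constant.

The equilibrium constant depends only on temperature. This perturbation changes neither the position of equilibrium nor K.

unchanged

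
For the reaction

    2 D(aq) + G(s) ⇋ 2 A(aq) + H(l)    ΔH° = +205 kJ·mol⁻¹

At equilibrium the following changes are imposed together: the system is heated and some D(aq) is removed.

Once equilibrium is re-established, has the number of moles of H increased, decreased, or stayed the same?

cannot be determined

The forward reaction is endothermic. Raising T favours the endothermic direction — shift to the right.
Removing D (aq), a reactant, drives the reaction to the left.
The two effects oppose each other, so the net shift — and hence the change in H — cannot be determined from the given information.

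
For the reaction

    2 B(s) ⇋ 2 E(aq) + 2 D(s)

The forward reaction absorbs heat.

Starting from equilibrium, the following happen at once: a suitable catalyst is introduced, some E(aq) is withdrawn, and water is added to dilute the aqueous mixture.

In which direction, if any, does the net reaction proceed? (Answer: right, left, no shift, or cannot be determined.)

right

A catalyst speeds both forward and reverse rates equally; it changes neither Q nor K — no shift from this change.
Removing E (aq), a product, drives the reaction to the right.
Dilution lowers every aqueous concentration by the same factor. Δn_aq = 2 − 0 = +2, so the system shifts toward the side with more dissolved moles — to the right.
Only the nonzero effect(s) matter; the net shift is to the right.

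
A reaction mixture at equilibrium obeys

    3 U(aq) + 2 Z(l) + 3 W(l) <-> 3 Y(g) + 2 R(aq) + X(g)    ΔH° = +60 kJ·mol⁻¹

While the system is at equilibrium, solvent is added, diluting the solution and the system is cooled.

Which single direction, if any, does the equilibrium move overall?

Dilution lowers every aqueous concentration by the same factor. Δn_aq = 2 − 3 = -1, so the system shifts toward the side with more dissolved moles — to the left.
The forward reaction is endothermic. Lowering T favours the exothermic direction — shift to the left.
All effects act in the same direction — net shift to the left.

left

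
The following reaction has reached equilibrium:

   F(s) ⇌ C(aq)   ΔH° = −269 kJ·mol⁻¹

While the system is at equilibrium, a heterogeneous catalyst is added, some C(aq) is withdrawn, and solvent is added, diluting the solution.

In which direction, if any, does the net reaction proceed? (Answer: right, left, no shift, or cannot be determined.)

A catalyst speeds both forward and reverse rates equally; it changes neither Q nor K — no shift from this change.
Removing C (aq), a product, drives the reaction to the right.
Dilution lowers every aqueous concentration by the same factor. Δn_aq = 1 − 0 = +1, so the system shifts toward the side with more dissolved moles — to the right.
Only the nonzero effect(s) matter; the net shift is to the right.

right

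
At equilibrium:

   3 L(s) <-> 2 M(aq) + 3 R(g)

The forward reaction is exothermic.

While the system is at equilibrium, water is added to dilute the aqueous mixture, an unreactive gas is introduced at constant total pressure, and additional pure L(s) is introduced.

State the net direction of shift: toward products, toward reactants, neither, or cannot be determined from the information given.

right

Dilution lowers every aqueous concentration by the same factor. Δn_aq = 2 − 0 = +2, so the system shifts toward the side with more dissolved moles — to the right.
Adding inert gas at constant total pressure expands the volume and lowers every reacting partial pressure. With Δn_gas = 3 − 0 = +3, Q moves away from K toward the side with fewer gas moles, so the system shifts toward the side with more gas moles — to the right.
L is a pure solid; its activity is 1 regardless of amount, so Q is unaffected — no shift from this change.
Only the nonzero effect(s) matter; the net shift is to the right.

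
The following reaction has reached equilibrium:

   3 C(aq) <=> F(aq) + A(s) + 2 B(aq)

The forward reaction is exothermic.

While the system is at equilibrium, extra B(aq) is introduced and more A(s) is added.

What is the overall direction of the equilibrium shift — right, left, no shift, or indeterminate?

Adding B (aq), a product, drives the reaction to the left.
A is a pure solid; its activity is 1 regardless of amount, so Q is unaffected — no shift from this change.
Only the nonzero effect(s) matter; the net shift is to the left.

left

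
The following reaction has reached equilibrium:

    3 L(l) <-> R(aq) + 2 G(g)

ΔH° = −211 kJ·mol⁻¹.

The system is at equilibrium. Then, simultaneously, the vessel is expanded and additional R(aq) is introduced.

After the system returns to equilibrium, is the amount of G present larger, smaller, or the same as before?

cannot be determined

Gas moles: reactants 0, products 2 (Δn_gas = +2). Expansion shifts the system toward the side with more moles of gas — to the right.
Adding R (aq), a product, drives the reaction to the left.
The two effects oppose each other, so the net shift — and hence the change in G — cannot be determined from the given information.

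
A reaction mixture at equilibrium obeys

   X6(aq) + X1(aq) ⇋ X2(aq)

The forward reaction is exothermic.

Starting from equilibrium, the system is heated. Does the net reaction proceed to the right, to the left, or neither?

The forward reaction is exothermic. Raising T favours the endothermic direction — shift to the left.

left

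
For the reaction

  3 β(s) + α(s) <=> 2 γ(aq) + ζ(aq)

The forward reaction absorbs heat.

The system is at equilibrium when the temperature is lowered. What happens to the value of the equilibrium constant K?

K depends on temperature via the van 't Hoff relation. The forward reaction is endothermic, so lowering T decreases K.

decreases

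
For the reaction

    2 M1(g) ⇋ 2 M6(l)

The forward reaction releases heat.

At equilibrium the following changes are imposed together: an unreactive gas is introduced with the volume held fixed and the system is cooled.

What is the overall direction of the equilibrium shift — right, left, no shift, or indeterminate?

At constant volume, adding an inert gas leaves every reacting species' partial pressure unchanged, so Q is unchanged — no shift from this change.
The forward reaction is exothermic. Lowering T favours the exothermic direction — shift to the right.
Only the nonzero effect(s) matter; the net shift is to the right.

right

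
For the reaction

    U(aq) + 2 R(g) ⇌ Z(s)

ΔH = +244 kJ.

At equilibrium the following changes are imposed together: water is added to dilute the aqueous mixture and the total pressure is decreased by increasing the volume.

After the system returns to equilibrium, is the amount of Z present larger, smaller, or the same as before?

Dilution lowers every aqueous concentration by the same factor. Δn_aq = 0 − 1 = -1, so the system shifts toward the side with more dissolved moles — to the left.
Gas moles: reactants 2, products 0 (Δn_gas = -2). Expansion shifts the system toward the side with more moles of gas — to the left.
The net shift is to the left. Z is a product, so its amount decreases.

decreases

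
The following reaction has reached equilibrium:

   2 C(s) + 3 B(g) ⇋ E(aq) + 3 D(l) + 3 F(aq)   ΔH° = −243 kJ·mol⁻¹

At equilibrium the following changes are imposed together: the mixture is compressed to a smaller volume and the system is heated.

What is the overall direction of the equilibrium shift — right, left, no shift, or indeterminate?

cannot be determined

Gas moles: reactants 3, products 0 (Δn_gas = -3). Compression shifts the system toward the side with fewer moles of gas — to the right.
The forward reaction is exothermic. Raising T favours the endothermic direction — shift to the left.
The individual effects push in opposite directions; without quantitative information the net direction cannot be determined.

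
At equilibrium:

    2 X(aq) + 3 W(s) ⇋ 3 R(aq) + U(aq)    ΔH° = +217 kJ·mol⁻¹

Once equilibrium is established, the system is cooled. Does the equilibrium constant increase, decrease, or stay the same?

K depends on temperature via the van 't Hoff relation. The forward reaction is endothermic, so lowering T decreases K.

decreases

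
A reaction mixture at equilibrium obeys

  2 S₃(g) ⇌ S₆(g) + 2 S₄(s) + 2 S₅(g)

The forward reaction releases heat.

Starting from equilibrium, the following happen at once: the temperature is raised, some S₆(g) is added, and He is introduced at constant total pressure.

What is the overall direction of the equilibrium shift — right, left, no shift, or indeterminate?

cannot be determined

The forward reaction is exothermic. Raising T favours the endothermic direction — shift to the left.
Adding S₆ (g), a product, drives the reaction to the left.
Adding inert gas at constant total pressure expands the volume and lowers every reacting partial pressure. With Δn_gas = 3 − 2 = +1, Q moves away from K toward the side with fewer gas moles, so the system shifts toward the side with more gas moles — to the right.
The individual effects push in opposite directions; without quantitative information the net direction cannot be determined.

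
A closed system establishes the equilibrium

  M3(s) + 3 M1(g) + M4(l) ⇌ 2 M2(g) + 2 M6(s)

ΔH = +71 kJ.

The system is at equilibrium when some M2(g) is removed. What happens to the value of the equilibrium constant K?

unchanged

The equilibrium constant depends only on temperature. This perturbation may move the position of equilibrium, but since T is unchanged, K itself is unchanged.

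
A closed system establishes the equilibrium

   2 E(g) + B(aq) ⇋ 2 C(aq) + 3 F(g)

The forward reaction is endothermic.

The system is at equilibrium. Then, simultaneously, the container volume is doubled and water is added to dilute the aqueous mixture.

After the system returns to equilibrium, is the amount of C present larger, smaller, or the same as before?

Gas moles: reactants 2, products 3 (Δn_gas = +1). Expansion shifts the system toward the side with more moles of gas — to the right.
Dilution lowers every aqueous concentration by the same factor. Δn_aq = 2 − 1 = +1, so the system shifts toward the side with more dissolved moles — to the right.
The net shift is to the right. C is a product, so its amount increases.

increases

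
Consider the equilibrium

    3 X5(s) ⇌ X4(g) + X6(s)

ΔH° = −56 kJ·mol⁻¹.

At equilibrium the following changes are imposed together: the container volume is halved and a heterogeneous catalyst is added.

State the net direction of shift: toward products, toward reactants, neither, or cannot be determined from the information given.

left

Gas moles: reactants 0, products 1 (Δn_gas = +1). Compression shifts the system toward the side with fewer moles of gas — to the left.
A catalyst speeds both forward and reverse rates equally; it changes neither Q nor K — no shift from this change.
Only the nonzero effect(s) matter; the net shift is to the left.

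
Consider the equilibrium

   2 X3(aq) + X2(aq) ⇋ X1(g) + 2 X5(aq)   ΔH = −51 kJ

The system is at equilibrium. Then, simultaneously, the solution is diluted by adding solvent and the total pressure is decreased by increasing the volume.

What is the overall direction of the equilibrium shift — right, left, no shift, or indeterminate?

cannot be determined

Dilution lowers every aqueous concentration by the same factor. Δn_aq = 2 − 3 = -1, so the system shifts toward the side with more dissolved moles — to the left.
Gas moles: reactants 0, products 1 (Δn_gas = +1). Expansion shifts the system toward the side with more moles of gas — to the right.
The individual effects push in opposite directions; without quantitative information the net direction cannot be determined.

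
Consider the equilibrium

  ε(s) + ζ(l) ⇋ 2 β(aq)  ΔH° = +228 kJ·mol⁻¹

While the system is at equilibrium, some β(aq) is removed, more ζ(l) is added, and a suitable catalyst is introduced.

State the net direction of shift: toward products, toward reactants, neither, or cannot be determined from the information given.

Removing β (aq), a product, drives the reaction to the right.
ζ is a pure liquid; its activity is 1 regardless of amount, so Q is unaffected — no shift from this change.
A catalyst speeds both forward and reverse rates equally; it changes neither Q nor K — no shift from this change.
Only the nonzero effect(s) matter; the net shift is to the right.

right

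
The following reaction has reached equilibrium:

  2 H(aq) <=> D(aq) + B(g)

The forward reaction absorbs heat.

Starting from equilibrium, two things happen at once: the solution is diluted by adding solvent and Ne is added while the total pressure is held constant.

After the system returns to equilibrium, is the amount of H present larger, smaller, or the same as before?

Dilution lowers every aqueous concentration by the same factor. Δn_aq = 1 − 2 = -1, so the system shifts toward the side with more dissolved moles — to the left.
Adding inert gas at constant total pressure expands the volume and lowers every reacting partial pressure. With Δn_gas = 1 − 0 = +1, Q moves away from K toward the side with fewer gas moles, so the system shifts toward the side with more gas moles — to the right.
The two effects oppose each other, so the net shift — and hence the change in H — cannot be determined from the given information.

cannot be determined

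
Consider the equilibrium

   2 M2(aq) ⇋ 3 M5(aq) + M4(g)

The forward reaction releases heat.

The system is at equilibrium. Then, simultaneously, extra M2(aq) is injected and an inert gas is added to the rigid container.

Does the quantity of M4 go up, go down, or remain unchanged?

Adding M2 (aq), a reactant, drives the reaction to the right.
At constant volume, adding an inert gas leaves every reacting species' partial pressure unchanged, so Q is unchanged — no shift from this change.
The net shift is to the right. M4 is a product, so its amount increases.

increases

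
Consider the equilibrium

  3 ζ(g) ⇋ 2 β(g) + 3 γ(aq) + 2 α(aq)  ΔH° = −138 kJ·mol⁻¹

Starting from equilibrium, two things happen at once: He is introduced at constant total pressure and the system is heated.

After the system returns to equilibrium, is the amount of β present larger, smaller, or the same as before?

Adding inert gas at constant total pressure expands the volume and lowers every reacting partial pressure. With Δn_gas = 2 − 3 = -1, Q moves away from K toward the side with fewer gas moles, so the system shifts toward the side with more gas moles — to the left.
The forward reaction is exothermic. Raising T favours the endothermic direction — shift to the left.
The net shift is to the left. β is a product, so its amount decreases.

decreases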